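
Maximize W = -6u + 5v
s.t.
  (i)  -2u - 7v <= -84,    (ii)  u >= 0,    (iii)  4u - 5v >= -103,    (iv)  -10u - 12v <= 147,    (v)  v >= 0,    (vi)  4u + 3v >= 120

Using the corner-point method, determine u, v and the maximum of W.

The feasible region is unbounded (it extends along (5, 4), (1, 0)), but W strictly decreases along every unbounded feasible direction, so there is no improving ray and the maximum is attained at a vertex.

u = 291/32, v = 223/8, maximum W = 1357/16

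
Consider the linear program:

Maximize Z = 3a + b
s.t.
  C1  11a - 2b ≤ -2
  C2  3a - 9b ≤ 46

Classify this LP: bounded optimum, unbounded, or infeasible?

unbounded

From the feasible point (-110/93, -512/93), moving in the direction (2, 11) keeps every constraint satisfied while Z increases without bound.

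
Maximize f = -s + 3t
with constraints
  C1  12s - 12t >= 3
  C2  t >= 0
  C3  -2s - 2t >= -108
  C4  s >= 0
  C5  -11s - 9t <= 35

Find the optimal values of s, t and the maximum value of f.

Corner points and f = -s + 3t:
  (1/4, 0) → f = -1/4
  (217/8, 215/8) → f = 107/2
  (54, 0) → f = -54

The binding constraints are 12s - 12t = 3 and -2s - 2t = -108.
Solving simultaneously gives s = 217/8, t = 215/8.

s = 217/8, t = 215/8, maximum f = 107/2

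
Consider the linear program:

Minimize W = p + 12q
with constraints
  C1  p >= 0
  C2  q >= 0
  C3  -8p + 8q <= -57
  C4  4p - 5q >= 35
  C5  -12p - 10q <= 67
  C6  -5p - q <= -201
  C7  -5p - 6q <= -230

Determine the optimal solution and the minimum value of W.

p = 46, q = 0, minimum W = 46

Feasible corners and W = p + 12q:
  (46, 0) → W = 46
  (1040/29, 629/29) → W = 8588/29
  (976/25, 29/5) → W = 2716/25
The feasible region is unbounded (it extends along (5, 4), (1, 0)), but W strictly increases along every unbounded feasible direction, so there is no improving ray and the minimum is attained at a vertex.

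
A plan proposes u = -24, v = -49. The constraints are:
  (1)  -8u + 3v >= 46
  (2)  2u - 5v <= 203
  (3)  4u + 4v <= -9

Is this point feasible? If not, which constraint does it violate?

Constraint (1): -8u + 3v = 45, which is not ≥ 46. All other constraints are satisfied.

not feasible — violates (1)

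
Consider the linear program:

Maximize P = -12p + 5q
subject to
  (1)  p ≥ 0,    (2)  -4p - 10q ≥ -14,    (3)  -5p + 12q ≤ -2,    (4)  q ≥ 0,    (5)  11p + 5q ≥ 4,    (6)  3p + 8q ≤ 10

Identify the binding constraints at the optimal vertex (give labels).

Vertices and P = -12p + 5q:
  (2/5, 0) → P = -24/5
  (34/19, 11/19) → P = -353/19
  (10/3, 0) → P = -40

The maximum is at (2/5, 0). Substituting into each constraint, equality holds for (3) and (4); the remaining constraints have slack.

(3) and (4)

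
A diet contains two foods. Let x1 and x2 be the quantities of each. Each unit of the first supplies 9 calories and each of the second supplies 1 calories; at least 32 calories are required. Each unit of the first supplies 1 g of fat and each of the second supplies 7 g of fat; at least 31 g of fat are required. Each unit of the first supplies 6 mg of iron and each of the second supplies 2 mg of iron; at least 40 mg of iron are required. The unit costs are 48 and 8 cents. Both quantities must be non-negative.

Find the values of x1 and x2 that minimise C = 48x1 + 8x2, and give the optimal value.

The feasible region is unbounded (it extends along (0, 1), (1, 0)), but C strictly increases along every unbounded feasible direction, so there is no improving ray and the minimum is attained at a vertex.

The optimum lies where 9x1 + x2 = 32 and 6x1 + 2x2 = 40.
Solving simultaneously gives x1 = 2, x2 = 14.

x1 = 2, x2 = 14, minimum C = 208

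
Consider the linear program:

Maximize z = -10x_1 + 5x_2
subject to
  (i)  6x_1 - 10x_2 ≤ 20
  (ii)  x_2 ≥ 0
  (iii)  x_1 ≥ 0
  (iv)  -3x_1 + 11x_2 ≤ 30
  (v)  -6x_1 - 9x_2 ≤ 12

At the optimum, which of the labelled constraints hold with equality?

Vertices and z = -10x_1 + 5x_2:
  (10/3, 0) → z = -100/3
  (130/9, 20/3) → z = -1000/9
  (0, 0) → z = 0
  (0, 30/11) → z = 150/11

The maximum is at (0, 30/11). Substituting into each constraint, equality holds for (iii) and (iv); the remaining constraints have slack.

(iii) and (iv)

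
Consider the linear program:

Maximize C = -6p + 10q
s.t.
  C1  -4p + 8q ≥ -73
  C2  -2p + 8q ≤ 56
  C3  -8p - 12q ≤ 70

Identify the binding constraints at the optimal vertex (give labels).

Feasible corners and C = -6p + 10q:
  (129/2, 185/8) → C = -623/4
  (79/28, -54/7) → C = -1317/14
  (-14, 7/2) → C = 119

The maximum is at (-14, 7/2). Substituting into each constraint, equality holds for C2 and C3; the remaining constraints have slack.

C2 and C3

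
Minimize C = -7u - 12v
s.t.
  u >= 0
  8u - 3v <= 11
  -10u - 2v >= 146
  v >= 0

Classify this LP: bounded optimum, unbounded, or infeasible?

The boundaries u = 0 and v = 0 meet at (0, 0), but that point violates -10u - 2v ≥ 146. Every candidate vertex is excluded by some other constraint, so the feasible region is empty.

infeasible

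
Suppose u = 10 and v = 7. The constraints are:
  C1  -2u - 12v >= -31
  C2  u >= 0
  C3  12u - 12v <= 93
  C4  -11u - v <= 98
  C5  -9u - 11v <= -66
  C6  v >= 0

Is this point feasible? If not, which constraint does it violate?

Constraint C1: -2u - 12v = -104, which is not ≥ -31. All other constraints are satisfied.

not feasible — violates C1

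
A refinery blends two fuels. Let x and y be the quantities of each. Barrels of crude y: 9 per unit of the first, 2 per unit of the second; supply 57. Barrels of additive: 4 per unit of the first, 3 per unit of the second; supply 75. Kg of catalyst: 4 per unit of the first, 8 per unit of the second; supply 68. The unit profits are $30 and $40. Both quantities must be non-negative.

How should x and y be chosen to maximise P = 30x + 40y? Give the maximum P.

The binding constraints are 9x + 2y = 57 and 4x + 8y = 68.
Solving simultaneously gives x = 5, y = 6.

x = 5, y = 6, maximum P = 390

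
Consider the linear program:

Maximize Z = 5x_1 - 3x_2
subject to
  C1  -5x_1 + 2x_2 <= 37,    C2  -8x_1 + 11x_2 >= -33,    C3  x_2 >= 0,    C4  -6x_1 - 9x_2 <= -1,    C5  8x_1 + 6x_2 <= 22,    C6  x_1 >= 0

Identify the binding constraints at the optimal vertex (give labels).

Vertices and Z = 5x_1 - 3x_2:
  (1/6, 0) → Z = 5/6
  (11/4, 0) → Z = 55/4
  (0, 1/9) → Z = -1/3
  (0, 11/3) → Z = -11

The maximum is at (11/4, 0). Substituting into each constraint, equality holds for C3 and C5; the remaining constraints have slack.

C3 and C5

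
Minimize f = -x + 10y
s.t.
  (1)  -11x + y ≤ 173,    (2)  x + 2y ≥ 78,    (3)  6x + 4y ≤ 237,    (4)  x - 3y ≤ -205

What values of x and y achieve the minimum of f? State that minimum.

Feasible corners and f = -x + 10y:
  (-91/10, 729/10) → f = 7381/10
  (-157/16, 1041/16) → f = 10567/16
  (-109/22, 1467/22) → f = 14779/22

x = -157/16, y = 1041/16, minimum f = 10567/16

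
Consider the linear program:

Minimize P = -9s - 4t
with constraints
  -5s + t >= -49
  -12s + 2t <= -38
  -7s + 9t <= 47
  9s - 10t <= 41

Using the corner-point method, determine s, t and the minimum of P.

s = 244/19, t = 289/19, minimum P = -3352/19

Feasible corners and P = -9s - 4t:
  (244/19, 289/19) → P = -3352/19
  (449/41, 236/41) → P = -4985/41
  (218/47, 415/47) → P = -3622/47
  (149/51, -25/17) → P = -347/17

The optimum lies where -5s + t = -49 and -7s + 9t = 47.
Solving simultaneously gives s = 244/19, t = 289/19.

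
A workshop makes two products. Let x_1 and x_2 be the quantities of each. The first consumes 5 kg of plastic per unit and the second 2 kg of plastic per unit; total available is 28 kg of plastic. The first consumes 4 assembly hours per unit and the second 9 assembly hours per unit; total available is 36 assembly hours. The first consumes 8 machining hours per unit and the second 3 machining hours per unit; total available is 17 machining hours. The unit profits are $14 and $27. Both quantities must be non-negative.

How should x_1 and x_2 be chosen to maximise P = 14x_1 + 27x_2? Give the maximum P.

Extreme points and P = 14x_1 + 27x_2:
  (0, 0) → P = 0
  (0, 4) → P = 108
  (17/8, 0) → P = 119/4
  (3/4, 11/3) → P = 219/2

x_1 = 3/4, x_2 = 11/3, maximum P = 219/2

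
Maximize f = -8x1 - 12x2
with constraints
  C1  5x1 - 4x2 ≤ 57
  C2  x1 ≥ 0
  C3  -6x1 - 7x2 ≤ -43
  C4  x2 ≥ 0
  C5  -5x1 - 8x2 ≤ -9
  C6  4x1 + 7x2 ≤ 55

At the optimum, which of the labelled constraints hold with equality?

C3 and C4

Vertices and f = -8x1 - 12x2:
  (57/5, 0) → f = -456/5
  (619/51, 47/51) → f = -5516/51
  (0, 43/7) → f = -516/7
  (0, 55/7) → f = -660/7
  (43/6, 0) → f = -172/3

The maximum is at (43/6, 0). Substituting into each constraint, equality holds for C3 and C4; the remaining constraints have slack.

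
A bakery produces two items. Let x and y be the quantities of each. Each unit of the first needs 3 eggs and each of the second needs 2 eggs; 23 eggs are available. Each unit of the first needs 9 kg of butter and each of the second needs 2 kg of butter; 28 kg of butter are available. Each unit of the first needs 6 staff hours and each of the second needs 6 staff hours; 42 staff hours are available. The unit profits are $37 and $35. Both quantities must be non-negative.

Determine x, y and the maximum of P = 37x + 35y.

Extreme points and P = 37x + 35y:
  (0, 0) → P = 0
  (0, 7) → P = 245
  (28/9, 0) → P = 1036/9
  (2, 5) → P = 249

x = 2, y = 5, maximum P = 249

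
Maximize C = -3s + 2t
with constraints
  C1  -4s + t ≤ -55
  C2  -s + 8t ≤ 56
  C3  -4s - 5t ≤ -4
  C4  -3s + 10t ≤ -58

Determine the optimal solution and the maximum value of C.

Feasible corners and C = -3s + 2t:
  (93/8, -17/2) → C = -415/8
  (492/37, -67/37) → C = -1610/37
  (512/7, 113/7) → C = -1310/7
The feasible region is unbounded (it extends along (8, 1), (5, -4)), but C strictly decreases along every unbounded feasible direction, so there is no improving ray and the maximum is attained at a vertex.

s = 492/37, t = -67/37, maximum C = -1610/37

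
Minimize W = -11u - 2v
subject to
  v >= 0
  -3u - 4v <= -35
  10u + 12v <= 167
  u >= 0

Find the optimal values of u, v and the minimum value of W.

u = 167/10, v = 0, minimum W = -1837/10

Vertices and W = -11u - 2v:
  (35/3, 0) → W = -385/3
  (167/10, 0) → W = -1837/10
  (0, 35/4) → W = -35/2
  (0, 167/12) → W = -167/6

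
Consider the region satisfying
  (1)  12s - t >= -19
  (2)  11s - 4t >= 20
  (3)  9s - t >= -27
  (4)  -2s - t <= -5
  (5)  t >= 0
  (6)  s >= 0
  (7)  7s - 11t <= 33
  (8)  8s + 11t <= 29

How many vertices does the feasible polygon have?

4

Intersecting each pair of boundary lines and keeping only the points that satisfy every inequality leaves:
  (40/19, 15/19)
  (112/51, 53/51)
  (5/2, 0)
  (29/8, 0)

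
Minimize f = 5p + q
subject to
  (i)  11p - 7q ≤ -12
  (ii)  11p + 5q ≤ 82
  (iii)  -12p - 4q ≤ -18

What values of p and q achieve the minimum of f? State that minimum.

Feasible corners and f = 5p + q:
  (257/66, 47/6) → f = 901/33
  (39/64, 171/64) → f = 183/32
  (-119/8, 393/8) → f = -101/4

p = -119/8, q = 393/8, minimum f = -101/4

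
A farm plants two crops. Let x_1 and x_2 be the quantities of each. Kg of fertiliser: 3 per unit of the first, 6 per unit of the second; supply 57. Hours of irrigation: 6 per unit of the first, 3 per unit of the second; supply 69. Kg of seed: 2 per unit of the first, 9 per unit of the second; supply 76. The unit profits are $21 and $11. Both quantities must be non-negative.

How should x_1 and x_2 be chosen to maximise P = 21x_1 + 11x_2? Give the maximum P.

x_1 = 9, x_2 = 5, maximum P = 244

Corner points and P = 21x_1 + 11x_2:
  (0, 0) → P = 0
  (0, 76/9) → P = 836/9
  (23/2, 0) → P = 483/2
  (9, 5) → P = 244
  (19/5, 38/5) → P = 817/5

At the optimal vertex, 3x_1 + 6x_2 = 57 and 6x_1 + 3x_2 = 69.
Solving simultaneously gives x_1 = 9, x_2 = 5.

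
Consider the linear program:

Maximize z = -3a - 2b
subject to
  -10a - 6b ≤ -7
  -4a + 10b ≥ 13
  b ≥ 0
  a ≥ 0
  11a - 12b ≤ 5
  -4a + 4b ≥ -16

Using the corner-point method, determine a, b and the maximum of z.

a = 0, b = 13/10, maximum z = -13/5

Corner points and z = -3a - 2b:
  (0, 13/10) → z = -13/5
  (103/31, 163/62) → z = -472/31
  (43, 39) → z = -207
The feasible region is unbounded (it extends along (0, 1), (1, 1)), but z strictly decreases along every unbounded feasible direction, so there is no improving ray and the maximum is attained at a vertex.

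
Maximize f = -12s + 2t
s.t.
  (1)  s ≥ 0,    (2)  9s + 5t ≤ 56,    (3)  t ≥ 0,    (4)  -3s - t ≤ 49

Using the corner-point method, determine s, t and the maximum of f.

Extreme points and f = -12s + 2t:
  (0, 56/5) → f = 112/5
  (0, 0) → f = 0
  (56/9, 0) → f = -224/3

s = 0, t = 56/5, maximum f = 112/5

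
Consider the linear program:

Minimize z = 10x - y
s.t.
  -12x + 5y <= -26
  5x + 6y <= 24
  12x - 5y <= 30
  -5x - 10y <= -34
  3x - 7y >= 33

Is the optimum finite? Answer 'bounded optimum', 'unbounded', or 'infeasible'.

The boundaries -12x + 5y = -26 and 3x - 7y = 33 meet at (17/69, -106/23), but that point violates -5x - 10y ≤ -34. Every candidate vertex is excluded by some other constraint, so the feasible region is empty.

infeasible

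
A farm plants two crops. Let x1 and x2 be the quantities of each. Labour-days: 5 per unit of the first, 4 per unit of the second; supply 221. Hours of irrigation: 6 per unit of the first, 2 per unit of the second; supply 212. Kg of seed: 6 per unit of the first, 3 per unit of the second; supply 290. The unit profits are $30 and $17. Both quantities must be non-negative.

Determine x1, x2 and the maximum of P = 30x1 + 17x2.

x1 = 29, x2 = 19, maximum P = 1193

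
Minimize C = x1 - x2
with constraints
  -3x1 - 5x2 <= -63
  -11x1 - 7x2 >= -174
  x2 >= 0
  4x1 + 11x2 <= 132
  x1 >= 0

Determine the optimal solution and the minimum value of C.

Feasible corners and C = x1 - x2:
  (429/34, 171/34) → C = 129/17
  (33/13, 144/13) → C = -111/13
  (330/31, 252/31) → C = 78/31

x1 = 33/13, x2 = 144/13, minimum C = -111/13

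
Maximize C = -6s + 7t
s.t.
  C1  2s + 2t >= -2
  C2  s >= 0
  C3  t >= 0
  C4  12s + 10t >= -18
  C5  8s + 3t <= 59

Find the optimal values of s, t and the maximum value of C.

Feasible corners and C = -6s + 7t:
  (0, 0) → C = 0
  (0, 59/3) → C = 413/3
  (59/8, 0) → C = -177/4

At the optimal vertex, s = 0 and 8s + 3t = 59.
Solving simultaneously gives s = 0, t = 59/3.

s = 0, t = 59/3, maximum C = 413/3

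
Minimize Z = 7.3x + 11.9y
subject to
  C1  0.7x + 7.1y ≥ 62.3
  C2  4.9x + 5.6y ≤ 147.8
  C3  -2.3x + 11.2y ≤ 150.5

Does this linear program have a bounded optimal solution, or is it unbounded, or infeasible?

bounded optimum

Vertices and Z = 7.3x + 11.9y:
  (23350/1029, 961/147) → Z = 835021/3430
  (-37079/2417, 24864/2417) → Z = 252049/24170
  (1451/121, 107739/6776) → Z = 2678947/9680
The feasible region has finitely many vertices and no improving ray; the minimum is 252049/24170 at (-37079/2417, 24864/2417).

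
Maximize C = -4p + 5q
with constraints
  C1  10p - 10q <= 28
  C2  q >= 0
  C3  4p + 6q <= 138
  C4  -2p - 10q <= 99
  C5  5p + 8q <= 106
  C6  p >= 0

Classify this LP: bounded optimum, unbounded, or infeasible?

Feasible corners and C = -4p + 5q:
  (14/5, 0) → C = -56/5
  (642/65, 92/13) → C = -268/65
  (0, 0) → C = 0
  (0, 53/4) → C = 265/4
The feasible region has finitely many vertices and no improving ray; the maximum is 265/4 at (0, 53/4).

bounded optimum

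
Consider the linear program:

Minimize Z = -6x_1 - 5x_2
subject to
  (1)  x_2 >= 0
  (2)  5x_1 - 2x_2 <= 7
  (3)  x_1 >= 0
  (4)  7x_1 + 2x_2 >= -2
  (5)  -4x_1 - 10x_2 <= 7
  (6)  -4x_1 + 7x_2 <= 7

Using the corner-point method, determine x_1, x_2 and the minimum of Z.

x_1 = 7/3, x_2 = 7/3, minimum Z = -77/3

Feasible corners and Z = -6x_1 - 5x_2:
  (7/5, 0) → Z = -42/5
  (0, 0) → Z = 0
  (7/3, 7/3) → Z = -77/3
  (0, 1) → Z = -5

At the optimal vertex, 5x_1 - 2x_2 = 7 and -4x_1 + 7x_2 = 7.
Solving simultaneously gives x_1 = 7/3, x_2 = 7/3.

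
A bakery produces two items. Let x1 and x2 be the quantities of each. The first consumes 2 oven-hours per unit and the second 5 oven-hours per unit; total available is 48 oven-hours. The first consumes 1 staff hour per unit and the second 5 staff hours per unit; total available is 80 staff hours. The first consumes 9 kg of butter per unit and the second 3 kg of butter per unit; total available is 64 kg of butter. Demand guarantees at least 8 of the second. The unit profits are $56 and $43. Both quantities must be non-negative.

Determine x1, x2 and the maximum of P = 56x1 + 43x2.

Corner points and P = 56x1 + 43x2:
  (0, 48/5) → P = 2064/5
  (0, 8) → P = 344
  (4, 8) → P = 568

The optimum lies where 2x1 + 5x2 = 48 and x2 = 8.
Solving simultaneously gives x1 = 4, x2 = 8.

x1 = 4, x2 = 8, maximum P = 568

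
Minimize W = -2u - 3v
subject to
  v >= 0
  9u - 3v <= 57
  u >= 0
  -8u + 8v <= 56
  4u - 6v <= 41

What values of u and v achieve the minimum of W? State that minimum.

Vertices and W = -2u - 3v:
  (19/3, 0) → W = -38/3
  (0, 0) → W = 0
  (13, 20) → W = -86
  (0, 7) → W = -21

The optimum lies where 9u - 3v = 57 and -8u + 8v = 56.
Solving simultaneously gives u = 13, v = 20.

u = 13, v = 20, minimum W = -86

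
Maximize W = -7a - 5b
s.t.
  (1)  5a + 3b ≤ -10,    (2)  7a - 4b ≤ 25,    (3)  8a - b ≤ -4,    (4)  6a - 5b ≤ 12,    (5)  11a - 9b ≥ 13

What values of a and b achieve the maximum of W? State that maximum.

a = -43, b = -54, maximum W = 571

The optimum lies where 6a - 5b = 12 and 11a - 9b = 13.
Solving simultaneously gives a = -43, b = -54.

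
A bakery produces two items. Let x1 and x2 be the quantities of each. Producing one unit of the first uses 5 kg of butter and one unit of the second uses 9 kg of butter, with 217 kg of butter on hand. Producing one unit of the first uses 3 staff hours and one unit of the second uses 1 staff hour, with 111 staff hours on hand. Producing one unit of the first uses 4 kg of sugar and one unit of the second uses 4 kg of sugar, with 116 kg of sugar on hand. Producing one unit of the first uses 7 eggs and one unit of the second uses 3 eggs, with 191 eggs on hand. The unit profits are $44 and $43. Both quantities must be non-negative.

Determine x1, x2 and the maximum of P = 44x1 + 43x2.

x1 = 26, x2 = 3, maximum P = 1273

Corner points and P = 44x1 + 43x2:
  (0, 0) → P = 0
  (0, 217/9) → P = 9331/9
  (191/7, 0) → P = 8404/7
  (11, 18) → P = 1258
  (26, 3) → P = 1273

The binding constraints are 4x1 + 4x2 = 116 and 7x1 + 3x2 = 191.
Solving simultaneously gives x1 = 26, x2 = 3.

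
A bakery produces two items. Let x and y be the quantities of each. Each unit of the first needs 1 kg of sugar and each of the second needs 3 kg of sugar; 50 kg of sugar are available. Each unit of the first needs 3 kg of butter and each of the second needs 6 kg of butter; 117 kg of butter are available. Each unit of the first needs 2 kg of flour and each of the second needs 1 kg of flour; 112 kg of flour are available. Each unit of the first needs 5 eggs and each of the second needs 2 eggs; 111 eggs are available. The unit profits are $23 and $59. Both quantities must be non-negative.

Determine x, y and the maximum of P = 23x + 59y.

Corner points and P = 23x + 59y:
  (0, 0) → P = 0
  (0, 50/3) → P = 2950/3
  (111/5, 0) → P = 2553/5
  (17, 11) → P = 1040
  (18, 21/2) → P = 2067/2

The binding constraints are x + 3y = 50 and 3x + 6y = 117.
Solving simultaneously gives x = 17, y = 11.

x = 17, y = 11, maximum P = 1040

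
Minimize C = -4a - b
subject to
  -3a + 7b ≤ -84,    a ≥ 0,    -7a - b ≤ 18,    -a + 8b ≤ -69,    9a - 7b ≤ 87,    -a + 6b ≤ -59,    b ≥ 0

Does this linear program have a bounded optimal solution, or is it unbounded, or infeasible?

The boundaries -3a + 7b = -84 and a = 0 meet at (0, -12), but that point violates b ≥ 0. Every candidate vertex is excluded by some other constraint, so the feasible region is empty.

infeasible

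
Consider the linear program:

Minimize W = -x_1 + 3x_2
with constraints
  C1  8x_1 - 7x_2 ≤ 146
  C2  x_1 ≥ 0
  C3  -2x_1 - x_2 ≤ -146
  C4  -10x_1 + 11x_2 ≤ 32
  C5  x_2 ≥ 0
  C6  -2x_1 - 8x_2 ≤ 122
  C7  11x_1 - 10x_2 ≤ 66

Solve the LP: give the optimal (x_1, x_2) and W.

x_1 = 1526/31, x_2 = 1474/31, minimum W = 2896/31

Feasible corners and W = -x_1 + 3x_2:
  (787/16, 381/8) → W = 1499/16
  (1526/31, 1474/31) → W = 2896/31
  (1046/21, 1012/21) → W = 1990/21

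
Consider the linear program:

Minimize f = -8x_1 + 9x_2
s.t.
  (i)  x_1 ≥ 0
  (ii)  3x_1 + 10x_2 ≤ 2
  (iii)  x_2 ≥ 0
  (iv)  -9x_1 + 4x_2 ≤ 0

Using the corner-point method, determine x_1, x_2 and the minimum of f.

x_1 = 2/3, x_2 = 0, minimum f = -16/3

Extreme points and f = -8x_1 + 9x_2:
  (0, 0) → f = 0
  (2/3, 0) → f = -16/3
  (4/51, 3/17) → f = 49/51

The binding constraints are 3x_1 + 10x_2 = 2 and x_2 = 0.
Solving simultaneously gives x_1 = 2/3, x_2 = 0.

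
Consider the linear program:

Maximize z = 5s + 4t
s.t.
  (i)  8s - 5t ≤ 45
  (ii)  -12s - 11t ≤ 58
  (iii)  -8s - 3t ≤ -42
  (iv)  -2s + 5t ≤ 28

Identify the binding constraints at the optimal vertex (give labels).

(i) and (iv)

Extreme points and z = 5s + 4t:
  (345/64, -3/8) → z = 1629/64
  (73/6, 157/15) → z = 1027/10
  (63/23, 154/23) → z = 931/23

The maximum is at (73/6, 157/15). Substituting into each constraint, equality holds for (i) and (iv); the remaining constraints have slack.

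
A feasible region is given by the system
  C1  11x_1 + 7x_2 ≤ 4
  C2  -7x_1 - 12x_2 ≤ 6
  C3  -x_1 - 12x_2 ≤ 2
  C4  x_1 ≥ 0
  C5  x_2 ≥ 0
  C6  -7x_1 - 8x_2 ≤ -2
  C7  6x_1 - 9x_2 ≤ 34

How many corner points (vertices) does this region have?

Pairwise boundary intersections that survive every other constraint:
  (0, 4/7)
  (4/11, 0)
  (0, 1/4)
  (2/7, 0)

4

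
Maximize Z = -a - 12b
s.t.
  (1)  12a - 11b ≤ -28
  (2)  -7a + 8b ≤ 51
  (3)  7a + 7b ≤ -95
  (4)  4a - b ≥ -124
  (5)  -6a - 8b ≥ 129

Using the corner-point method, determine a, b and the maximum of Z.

a = -167/4, b = -43, maximum Z = 2231/4

At the optimal vertex, 12a - 11b = -28 and 4a - b = -124.
Solving simultaneously gives a = -167/4, b = -43.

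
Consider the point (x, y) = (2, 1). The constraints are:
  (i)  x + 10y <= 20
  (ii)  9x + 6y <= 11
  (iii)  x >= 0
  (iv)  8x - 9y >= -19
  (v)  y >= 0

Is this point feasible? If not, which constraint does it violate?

not feasible — violates (ii)

Constraint (ii): 9x + 6y = 24, which is not ≤ 11. All other constraints are satisfied.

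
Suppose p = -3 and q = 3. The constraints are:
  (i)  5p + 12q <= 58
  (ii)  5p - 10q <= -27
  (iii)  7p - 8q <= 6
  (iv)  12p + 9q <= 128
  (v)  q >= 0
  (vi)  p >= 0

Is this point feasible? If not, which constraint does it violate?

Constraint (vi): p = -3, which is not ≥ 0. All other constraints are satisfied.

not feasible — violates (vi)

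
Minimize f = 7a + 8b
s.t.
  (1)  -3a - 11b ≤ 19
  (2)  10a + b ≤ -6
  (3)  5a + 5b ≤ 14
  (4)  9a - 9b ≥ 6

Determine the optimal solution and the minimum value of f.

The optimum lies where -3a - 11b = 19 and 9a - 9b = 6.
Solving simultaneously gives a = -5/6, b = -3/2.

a = -5/6, b = -3/2, minimum f = -107/6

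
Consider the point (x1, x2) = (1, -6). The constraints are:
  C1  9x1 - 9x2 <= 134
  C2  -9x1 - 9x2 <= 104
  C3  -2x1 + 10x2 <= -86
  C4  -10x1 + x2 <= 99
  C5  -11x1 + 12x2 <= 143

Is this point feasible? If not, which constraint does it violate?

Constraint C3: -2x1 + 10x2 = -62, which is not ≤ -86. All other constraints are satisfied.

not feasible — violates C3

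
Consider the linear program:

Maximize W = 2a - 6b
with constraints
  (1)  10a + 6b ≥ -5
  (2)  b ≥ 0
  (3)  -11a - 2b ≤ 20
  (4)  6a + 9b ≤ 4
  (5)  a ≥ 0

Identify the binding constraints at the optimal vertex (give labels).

(2) and (4)

Corner points and W = 2a - 6b:
  (2/3, 0) → W = 4/3
  (0, 0) → W = 0
  (0, 4/9) → W = -8/3

The maximum is at (2/3, 0). Substituting into each constraint, equality holds for (2) and (4); the remaining constraints have slack.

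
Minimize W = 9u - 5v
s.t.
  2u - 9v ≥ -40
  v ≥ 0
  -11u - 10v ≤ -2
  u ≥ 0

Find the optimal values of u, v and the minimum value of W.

Feasible corners and W = 9u - 5v:
  (0, 40/9) → W = -200/9
  (2/11, 0) → W = 18/11
  (0, 1/5) → W = -1
The feasible region is unbounded (it extends along (9, 2), (1, 0)), but W strictly increases along every unbounded feasible direction, so there is no improving ray and the minimum is attained at a vertex.

u = 0, v = 40/9, minimum W = -200/9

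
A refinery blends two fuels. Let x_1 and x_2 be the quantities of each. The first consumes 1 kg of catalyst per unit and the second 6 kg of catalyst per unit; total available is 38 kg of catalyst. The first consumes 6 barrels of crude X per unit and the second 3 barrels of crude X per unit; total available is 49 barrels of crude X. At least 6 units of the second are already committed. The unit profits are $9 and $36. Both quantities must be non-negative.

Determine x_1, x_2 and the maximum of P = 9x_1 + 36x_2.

x_1 = 2, x_2 = 6, maximum P = 234

Corner points and P = 9x_1 + 36x_2:
  (0, 19/3) → P = 228
  (0, 6) → P = 216
  (2, 6) → P = 234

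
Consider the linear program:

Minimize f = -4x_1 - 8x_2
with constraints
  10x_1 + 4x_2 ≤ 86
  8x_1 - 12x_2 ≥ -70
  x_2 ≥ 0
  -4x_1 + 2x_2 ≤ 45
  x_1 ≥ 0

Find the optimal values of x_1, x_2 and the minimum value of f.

x_1 = 94/19, x_2 = 347/38, minimum f = -1764/19

Extreme points and f = -4x_1 - 8x_2:
  (94/19, 347/38) → f = -1764/19
  (43/5, 0) → f = -172/5
  (0, 35/6) → f = -140/3
  (0, 0) → f = 0

The binding constraints are 10x_1 + 4x_2 = 86 and 8x_1 - 12x_2 = -70.
Solving simultaneously gives x_1 = 94/19, x_2 = 347/38.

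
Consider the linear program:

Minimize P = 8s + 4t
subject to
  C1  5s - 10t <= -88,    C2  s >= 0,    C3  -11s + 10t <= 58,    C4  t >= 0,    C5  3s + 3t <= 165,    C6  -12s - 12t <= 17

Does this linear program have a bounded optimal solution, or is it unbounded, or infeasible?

Feasible corners and P = 8s + 4t:
  (5, 113/10) → P = 426/5
  (154/5, 121/5) → P = 1716/5
  (164/7, 221/7) → P = 2196/7
The feasible region has finitely many vertices and no improving ray; the minimum is 426/5 at (5, 113/10).

bounded optimum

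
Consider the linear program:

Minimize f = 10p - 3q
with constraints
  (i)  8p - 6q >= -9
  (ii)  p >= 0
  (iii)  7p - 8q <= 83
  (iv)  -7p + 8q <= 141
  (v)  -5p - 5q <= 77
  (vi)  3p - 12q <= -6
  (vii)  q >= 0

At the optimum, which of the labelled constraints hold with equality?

Corner points and f = 10p - 3q:
  (0, 3/2) → f = -9/2
  (387/11, 1065/22) → f = 4545/22
  (0, 1/2) → f = -3/2
  (87/5, 97/20) → f = 3189/20
The feasible region is unbounded (it extends along (8, 7)), but f strictly increases along every unbounded feasible direction, so there is no improving ray and the minimum is attained at a vertex.

The minimum is at (0, 3/2). Substituting into each constraint, equality holds for (i) and (ii); the remaining constraints have slack.

(i) and (ii)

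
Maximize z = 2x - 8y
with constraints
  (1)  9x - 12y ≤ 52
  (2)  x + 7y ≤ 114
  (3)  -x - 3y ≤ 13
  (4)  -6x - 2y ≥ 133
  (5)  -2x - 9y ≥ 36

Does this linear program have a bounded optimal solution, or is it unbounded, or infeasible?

The boundaries 9x - 12y = 52 and -x - 3y = 13 meet at (0, -13/3), but that point violates -6x - 2y ≥ 133. Every candidate vertex is excluded by some other constraint, so the feasible region is empty.

infeasible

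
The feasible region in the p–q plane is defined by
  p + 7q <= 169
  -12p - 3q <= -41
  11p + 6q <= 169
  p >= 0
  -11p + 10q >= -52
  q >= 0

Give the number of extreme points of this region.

Intersecting each pair of boundary lines and keeping only the points that satisfy every inequality leaves:
  (169/71, 1690/71)
  (0, 169/7)
  (0, 41/3)
  (41/12, 0)
  (91/8, 117/16)
  (52/11, 0)

6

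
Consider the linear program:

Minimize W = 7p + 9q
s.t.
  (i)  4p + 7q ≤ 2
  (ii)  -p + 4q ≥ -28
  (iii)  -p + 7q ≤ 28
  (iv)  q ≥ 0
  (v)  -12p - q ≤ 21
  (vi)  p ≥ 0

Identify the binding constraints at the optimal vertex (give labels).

Vertices and W = 7p + 9q:
  (1/2, 0) → W = 7/2
  (0, 2/7) → W = 18/7
  (0, 0) → W = 0

The minimum is at (0, 0). Substituting into each constraint, equality holds for (iv) and (vi); the remaining constraints have slack.

(iv) and (vi)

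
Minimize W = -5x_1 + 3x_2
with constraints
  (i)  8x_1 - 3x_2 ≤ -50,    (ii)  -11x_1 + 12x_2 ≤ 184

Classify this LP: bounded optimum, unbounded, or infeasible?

From the feasible point (-16/21, 922/63), moving in the direction (-3, -8) keeps every constraint satisfied while W decreases without bound.

unbounded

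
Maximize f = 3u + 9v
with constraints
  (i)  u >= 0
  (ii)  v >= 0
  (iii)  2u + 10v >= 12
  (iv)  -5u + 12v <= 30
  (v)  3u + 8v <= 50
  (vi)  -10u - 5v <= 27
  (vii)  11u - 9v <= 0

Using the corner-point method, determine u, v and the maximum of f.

Corner points and f = 3u + 9v:
  (0, 6/5) → f = 54/5
  (0, 5/2) → f = 45/2
  (27/32, 33/32) → f = 189/16
  (90/29, 110/29) → f = 1260/29

u = 90/29, v = 110/29, maximum f = 1260/29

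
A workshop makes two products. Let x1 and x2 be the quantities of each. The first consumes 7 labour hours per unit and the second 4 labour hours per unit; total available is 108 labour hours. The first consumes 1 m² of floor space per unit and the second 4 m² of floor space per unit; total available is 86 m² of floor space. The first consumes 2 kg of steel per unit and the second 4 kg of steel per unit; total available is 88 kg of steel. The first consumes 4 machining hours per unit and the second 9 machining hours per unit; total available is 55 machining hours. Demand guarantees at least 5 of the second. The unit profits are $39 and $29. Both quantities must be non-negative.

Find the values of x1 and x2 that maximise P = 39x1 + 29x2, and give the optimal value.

Corner points and P = 39x1 + 29x2:
  (0, 55/9) → P = 1595/9
  (0, 5) → P = 145
  (5/2, 5) → P = 485/2

x1 = 5/2, x2 = 5, maximum P = 485/2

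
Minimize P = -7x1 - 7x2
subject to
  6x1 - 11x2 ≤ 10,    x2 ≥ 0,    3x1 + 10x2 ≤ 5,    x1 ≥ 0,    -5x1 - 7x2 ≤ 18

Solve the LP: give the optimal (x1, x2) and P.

x1 = 5/3, x2 = 0, minimum P = -35/3

The binding constraints are 6x1 - 11x2 = 10 and x2 = 0.
Solving simultaneously gives x1 = 5/3, x2 = 0.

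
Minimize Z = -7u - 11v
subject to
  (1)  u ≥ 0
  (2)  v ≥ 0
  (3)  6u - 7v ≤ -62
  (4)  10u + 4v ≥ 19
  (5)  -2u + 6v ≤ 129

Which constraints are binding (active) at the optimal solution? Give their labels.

Vertices and Z = -7u - 11v:
  (0, 62/7) → Z = -682/7
  (0, 43/2) → Z = -473/2
  (531/22, 325/11) → Z = -10867/22

The minimum is at (531/22, 325/11). Substituting into each constraint, equality holds for (3) and (5); the remaining constraints have slack.

(3) and (5)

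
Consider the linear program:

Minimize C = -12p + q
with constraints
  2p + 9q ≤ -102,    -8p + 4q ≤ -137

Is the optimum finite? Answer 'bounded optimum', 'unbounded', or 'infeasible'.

unbounded

From the feasible point (165/16, -109/8), moving in the direction (9, -2) keeps every constraint satisfied while C decreases without bound.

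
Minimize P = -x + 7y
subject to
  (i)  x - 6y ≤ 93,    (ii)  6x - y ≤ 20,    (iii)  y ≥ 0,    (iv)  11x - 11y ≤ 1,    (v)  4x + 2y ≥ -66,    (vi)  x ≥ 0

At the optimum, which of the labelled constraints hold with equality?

(iii) and (iv)

Vertices and P = -x + 7y:
  (219/55, 214/55) → P = 1279/55
  (1/11, 0) → P = -1/11
  (0, 0) → P = 0
The feasible region is unbounded (it extends along (0, 1), (1, 6)), but P strictly increases along every unbounded feasible direction, so there is no improving ray and the minimum is attained at a vertex.

The minimum is at (1/11, 0). Substituting into each constraint, equality holds for (iii) and (iv); the remaining constraints have slack.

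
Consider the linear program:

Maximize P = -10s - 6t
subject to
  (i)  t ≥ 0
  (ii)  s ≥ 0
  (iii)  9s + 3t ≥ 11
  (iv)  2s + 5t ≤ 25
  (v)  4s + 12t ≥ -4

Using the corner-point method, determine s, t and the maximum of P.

s = 11/9, t = 0, maximum P = -110/9

Extreme points and P = -10s - 6t:
  (11/9, 0) → P = -110/9
  (25/2, 0) → P = -125
  (0, 11/3) → P = -22
  (0, 5) → P = -30

At the optimal vertex, t = 0 and 9s + 3t = 11.
Solving simultaneously gives s = 11/9, t = 0.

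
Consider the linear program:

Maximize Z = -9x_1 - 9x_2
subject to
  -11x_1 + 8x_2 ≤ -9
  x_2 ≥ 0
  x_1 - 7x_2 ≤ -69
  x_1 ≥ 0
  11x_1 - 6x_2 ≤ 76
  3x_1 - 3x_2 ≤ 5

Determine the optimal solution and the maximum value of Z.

Corner points and Z = -9x_1 - 9x_2:
  (205/23, 256/23) → Z = -4149/23
  (277/11, 67/2) → Z = -11619/22
  (946/71, 835/71) → Z = -16029/71

The binding constraints are -11x_1 + 8x_2 = -9 and x_1 - 7x_2 = -69.
Solving simultaneously gives x_1 = 205/23, x_2 = 256/23.

x_1 = 205/23, x_2 = 256/23, maximum Z = -4149/23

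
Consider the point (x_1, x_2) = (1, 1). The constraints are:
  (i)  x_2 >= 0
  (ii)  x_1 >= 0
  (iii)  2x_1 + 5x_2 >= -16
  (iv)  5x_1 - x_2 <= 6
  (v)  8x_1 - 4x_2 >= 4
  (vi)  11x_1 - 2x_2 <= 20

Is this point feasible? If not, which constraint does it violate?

(i): 1 ≥ 0 ✓
(ii): 1 ≥ 0 ✓
(iii): 7 ≥ -16 ✓
(iv): 4 ≤ 6 ✓
(v): 4 ≥ 4 ✓
(vi): 9 ≤ 20 ✓

feasible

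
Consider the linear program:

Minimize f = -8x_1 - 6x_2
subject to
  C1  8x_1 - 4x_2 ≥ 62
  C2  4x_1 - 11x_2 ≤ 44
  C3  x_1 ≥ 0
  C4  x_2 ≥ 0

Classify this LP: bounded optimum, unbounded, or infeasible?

unbounded

From the feasible point (31/4, 0), moving in the direction (4, 8) keeps every constraint satisfied while f decreases without bound.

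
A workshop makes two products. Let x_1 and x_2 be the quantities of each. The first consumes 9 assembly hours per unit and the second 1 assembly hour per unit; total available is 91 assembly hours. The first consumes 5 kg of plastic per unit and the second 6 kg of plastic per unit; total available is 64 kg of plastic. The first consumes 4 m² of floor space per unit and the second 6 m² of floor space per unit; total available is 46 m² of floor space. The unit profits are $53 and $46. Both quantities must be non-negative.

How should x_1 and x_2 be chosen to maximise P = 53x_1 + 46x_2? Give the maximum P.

The binding constraints are 9x_1 + x_2 = 91 and 4x_1 + 6x_2 = 46.
Solving simultaneously gives x_1 = 10, x_2 = 1.

x_1 = 10, x_2 = 1, maximum P = 576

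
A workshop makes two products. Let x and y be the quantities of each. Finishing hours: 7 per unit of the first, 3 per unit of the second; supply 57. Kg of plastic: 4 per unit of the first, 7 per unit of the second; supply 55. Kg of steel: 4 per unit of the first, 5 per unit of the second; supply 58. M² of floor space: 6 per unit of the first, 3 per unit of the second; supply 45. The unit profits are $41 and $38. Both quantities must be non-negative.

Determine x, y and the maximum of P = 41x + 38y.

Extreme points and P = 41x + 38y:
  (0, 0) → P = 0
  (0, 55/7) → P = 2090/7
  (15/2, 0) → P = 615/2
  (5, 5) → P = 395

x = 5, y = 5, maximum P = 395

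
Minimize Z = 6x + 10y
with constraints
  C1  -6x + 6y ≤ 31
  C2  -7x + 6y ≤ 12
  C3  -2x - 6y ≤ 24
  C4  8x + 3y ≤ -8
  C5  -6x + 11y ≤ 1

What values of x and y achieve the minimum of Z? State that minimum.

Feasible corners and Z = 6x + 10y:
  (-4, -8/3) → Z = -152/3
  (-126/41, -65/41) → Z = -1406/41
  (4/7, -88/21) → Z = -808/21
  (-91/106, -20/53) → Z = -473/53

x = -4, y = -8/3, minimum Z = -152/3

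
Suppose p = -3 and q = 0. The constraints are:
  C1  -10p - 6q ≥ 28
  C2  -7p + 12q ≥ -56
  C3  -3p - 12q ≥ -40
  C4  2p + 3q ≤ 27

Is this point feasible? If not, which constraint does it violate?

C1: 30 ≥ 28 ✓
C2: 21 ≥ -56 ✓
C3: 9 ≥ -40 ✓
C4: -6 ≤ 27 ✓

feasible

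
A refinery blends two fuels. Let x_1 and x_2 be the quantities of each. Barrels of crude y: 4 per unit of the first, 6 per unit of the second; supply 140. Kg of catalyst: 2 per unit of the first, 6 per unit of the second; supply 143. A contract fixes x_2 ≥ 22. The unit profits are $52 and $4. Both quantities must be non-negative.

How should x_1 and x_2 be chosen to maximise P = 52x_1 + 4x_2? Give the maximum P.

x_1 = 2, x_2 = 22, maximum P = 192

Corner points and P = 52x_1 + 4x_2:
  (0, 70/3) → P = 280/3
  (0, 22) → P = 88
  (2, 22) → P = 192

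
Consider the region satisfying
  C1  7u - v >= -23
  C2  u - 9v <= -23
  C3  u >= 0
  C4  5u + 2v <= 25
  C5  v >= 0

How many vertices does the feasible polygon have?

Intersecting each pair of boundary lines and keeping only the points that satisfy every inequality leaves:
  (0, 23/9)
  (179/47, 140/47)
  (0, 25/2)

3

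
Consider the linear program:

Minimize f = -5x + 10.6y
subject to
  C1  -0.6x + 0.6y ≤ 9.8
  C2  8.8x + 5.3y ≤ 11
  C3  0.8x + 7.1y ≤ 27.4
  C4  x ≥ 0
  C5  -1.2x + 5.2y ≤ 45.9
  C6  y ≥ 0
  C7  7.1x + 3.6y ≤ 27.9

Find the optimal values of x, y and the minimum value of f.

x = 1.25, y = 0, minimum f = -6.25

The binding constraints are 8.8x + 5.3y = 11 and y = 0.
Solving simultaneously gives x = 5/4, y = 0.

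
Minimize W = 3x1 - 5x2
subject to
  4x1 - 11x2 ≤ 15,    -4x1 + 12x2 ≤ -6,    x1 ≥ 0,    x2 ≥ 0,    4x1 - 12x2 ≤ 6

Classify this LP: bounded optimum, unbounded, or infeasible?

bounded optimum

Extreme points and W = 3x1 - 5x2:
  (57/2, 9) → W = 81/2
  (3/2, 0) → W = 9/2
The feasible region has finitely many vertices and no improving ray; the minimum is 9/2 at (3/2, 0).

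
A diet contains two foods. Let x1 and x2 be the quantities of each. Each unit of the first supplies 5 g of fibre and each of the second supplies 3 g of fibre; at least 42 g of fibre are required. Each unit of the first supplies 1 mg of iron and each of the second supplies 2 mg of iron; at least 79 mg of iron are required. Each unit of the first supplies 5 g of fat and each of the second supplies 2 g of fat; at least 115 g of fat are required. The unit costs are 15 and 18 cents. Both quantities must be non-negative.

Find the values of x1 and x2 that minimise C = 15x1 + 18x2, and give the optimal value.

x1 = 9, x2 = 35, minimum C = 765

Corner points and C = 15x1 + 18x2:
  (0, 115/2) → C = 1035
  (79, 0) → C = 1185
  (9, 35) → C = 765
The feasible region is unbounded (it extends along (0, 1), (1, 0)), but C strictly increases along every unbounded feasible direction, so there is no improving ray and the minimum is attained at a vertex.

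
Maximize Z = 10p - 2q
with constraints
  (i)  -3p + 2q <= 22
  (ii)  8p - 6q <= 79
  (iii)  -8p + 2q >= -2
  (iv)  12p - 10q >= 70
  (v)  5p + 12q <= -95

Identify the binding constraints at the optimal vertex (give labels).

Feasible corners and Z = 10p - 2q:
  (-145, -413/2) → Z = -1037
  (-60, -79) → Z = -442
  (-73/16, -77/4) → Z = -57/8
  (-15/7, -67/7) → Z = -16/7

The maximum is at (-15/7, -67/7). Substituting into each constraint, equality holds for (iii) and (iv); the remaining constraints have slack.

(iii) and (iv)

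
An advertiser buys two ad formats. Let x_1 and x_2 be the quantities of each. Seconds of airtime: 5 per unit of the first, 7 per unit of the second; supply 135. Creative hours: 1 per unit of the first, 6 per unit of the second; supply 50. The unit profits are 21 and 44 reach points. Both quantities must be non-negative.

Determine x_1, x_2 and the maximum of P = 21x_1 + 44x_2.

Feasible corners and P = 21x_1 + 44x_2:
  (0, 0) → P = 0
  (0, 25/3) → P = 1100/3
  (27, 0) → P = 567
  (20, 5) → P = 640

The optimum lies where 5x_1 + 7x_2 = 135 and x_1 + 6x_2 = 50.
Solving simultaneously gives x_1 = 20, x_2 = 5.

x_1 = 20, x_2 = 5, maximum P = 640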